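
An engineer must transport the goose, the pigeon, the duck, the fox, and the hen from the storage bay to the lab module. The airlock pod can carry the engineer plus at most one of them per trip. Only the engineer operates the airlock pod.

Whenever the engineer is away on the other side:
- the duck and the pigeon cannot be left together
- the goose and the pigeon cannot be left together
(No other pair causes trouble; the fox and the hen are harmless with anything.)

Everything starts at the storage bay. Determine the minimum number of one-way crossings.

11

Counting alone: the engineer can take at most 1 across per trip to the lab module, so moving all 5 needs at least 5 loaded trips out, with a return between consecutive ones — at least 9 crossings.
The safety rule pushes this higher. Following every safe sequence of crossings, the most of the 5 that can be at the lab module as the airlock pod arrives there on crossing 9 is 4 — never all 5.
So no plan with fewer than 11 crossings exists, and this one achieves 11:
1. Engineer goes to the lab module with the pigeon.
2. Engineer goes back to the storage bay alone.
3. Engineer goes to the lab module with the goose.
4. Engineer goes back to the storage bay with the pigeon.
5. Engineer goes to the lab module with the duck.
6. Engineer goes back to the storage bay alone.
7. Engineer goes to the lab module with the fox.
8. Engineer goes back to the storage bay alone.
9. Engineer goes to the lab module with the hen.
10. Engineer goes back to the storage bay alone.
11. Engineer goes to the lab module with the pigeon.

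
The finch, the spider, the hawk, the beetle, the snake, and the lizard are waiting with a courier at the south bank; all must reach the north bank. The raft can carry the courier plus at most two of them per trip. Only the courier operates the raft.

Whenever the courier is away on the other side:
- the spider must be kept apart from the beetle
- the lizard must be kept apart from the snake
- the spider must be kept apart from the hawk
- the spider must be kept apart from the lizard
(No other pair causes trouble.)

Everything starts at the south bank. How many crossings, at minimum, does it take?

Counting alone: the courier can take at most 2 across per trip to the north bank, so moving all 6 needs at least 3 loaded trips out, with a return between consecutive ones — at least 5 crossings.
The safety rule pushes this higher. Following every safe sequence of crossings, the most of the 6 that can be at the north bank as the raft arrives there on crossing 5 is 5 — never all 6.
So no plan with fewer than 7 crossings exists, and this one achieves 7:
1. Courier goes to the north bank with the snake and the spider.
2. Courier goes back to the south bank alone.
3. Courier goes to the north bank with the finch.
4. Courier goes back to the south bank alone.
5. Courier goes to the north bank with the beetle and the hawk.
6. Courier goes back to the south bank with the spider.
7. Courier goes to the north bank with the lizard and the spider.

7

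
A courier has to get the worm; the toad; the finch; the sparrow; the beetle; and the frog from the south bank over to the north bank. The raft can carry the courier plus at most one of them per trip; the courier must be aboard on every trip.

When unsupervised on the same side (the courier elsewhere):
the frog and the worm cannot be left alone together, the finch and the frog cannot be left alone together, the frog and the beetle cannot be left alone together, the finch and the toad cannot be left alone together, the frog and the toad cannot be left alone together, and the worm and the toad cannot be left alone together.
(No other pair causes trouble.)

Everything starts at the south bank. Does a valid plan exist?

No

Whatever the first load, the items left behind include a forbidden pair without the courier. No opening move is safe, so no plan exists.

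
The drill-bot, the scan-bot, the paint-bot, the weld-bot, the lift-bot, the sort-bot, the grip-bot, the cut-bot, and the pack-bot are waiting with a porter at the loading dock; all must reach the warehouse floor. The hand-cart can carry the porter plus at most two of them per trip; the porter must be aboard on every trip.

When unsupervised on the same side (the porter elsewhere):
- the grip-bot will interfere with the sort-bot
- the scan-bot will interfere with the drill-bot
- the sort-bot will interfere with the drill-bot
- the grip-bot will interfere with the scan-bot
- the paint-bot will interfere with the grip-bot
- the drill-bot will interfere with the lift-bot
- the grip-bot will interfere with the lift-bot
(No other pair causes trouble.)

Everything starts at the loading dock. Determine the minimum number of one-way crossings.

Counting alone: the porter can take at most 2 across per trip to the warehouse floor, so moving all 9 needs at least 5 loaded trips out, with a return between consecutive ones — at least 9 crossings.
The safety rule pushes this higher. Following every safe sequence of crossings, the most of the 9 that can be at the warehouse floor as the hand-cart arrives there on crossing 9 is 8 — never all 9.
So no plan with fewer than 11 crossings exists, and this one achieves 11:
1. Porter goes to the warehouse floor with the drill-bot and the grip-bot.
2. Porter goes back to the loading dock alone.
3. Porter goes to the warehouse floor with the weld-bot.
4. Porter goes back to the loading dock alone.
5. Porter goes to the warehouse floor with the paint-bot and the scan-bot.
6. Porter goes back to the loading dock with the drill-bot and the grip-bot.
7. Porter goes to the warehouse floor with the lift-bot and the sort-bot.
8. Porter goes back to the loading dock alone.
9. Porter goes to the warehouse floor with the cut-bot and the pack-bot.
10. Porter goes back to the loading dock alone.
11. Porter goes to the warehouse floor with the drill-bot and the grip-bot.

11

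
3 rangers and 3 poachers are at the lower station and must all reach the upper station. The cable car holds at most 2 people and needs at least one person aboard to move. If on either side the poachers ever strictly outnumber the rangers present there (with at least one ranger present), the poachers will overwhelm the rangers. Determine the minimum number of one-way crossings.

11

Counting alone: each trip to the upper station takes at most 2 across and each return brings at least 1 back, so after t trips out (and t−1 returns) at most 2t − (t−1) of the 6 are across; that first reaches 6 at t = 5, so at least 9 crossings are needed.
The safety rule pushes this higher. Following every safe sequence of crossings, the most of the 6 that can be at the upper station as the cable car arrives there on crossing 9 is 5 — never all 6.
So no plan with fewer than 11 crossings exists, and this one achieves 11:
1. 2 poachers → the upper station.  (the lower station: 3R 1P; the upper station: 0R 2P)
2. 1 poacher ← the lower station.  (the lower station: 3R 2P; the upper station: 0R 1P)
3. 2 poachers → the upper station.  (the lower station: 3R 0P; the upper station: 0R 3P)
4. 1 poacher ← the lower station.  (the lower station: 3R 1P; the upper station: 0R 2P)
5. 2 rangers → the upper station.  (the lower station: 1R 1P; the upper station: 2R 2P)
6. 1 ranger and 1 poacher ← the lower station.  (the lower station: 2R 2P; the upper station: 1R 1P)
7. 2 rangers → the upper station.  (the lower station: 0R 2P; the upper station: 3R 1P)
8. 1 poacher ← the lower station.  (the lower station: 0R 3P; the upper station: 3R 0P)
9. 2 poachers → the upper station.  (the lower station: 0R 1P; the upper station: 3R 2P)
10. 1 poacher ← the lower station.  (the lower station: 0R 2P; the upper station: 3R 1P)
11. 2 poachers → the upper station.  (the lower station: 0R 0P; the upper station: 3R 3P)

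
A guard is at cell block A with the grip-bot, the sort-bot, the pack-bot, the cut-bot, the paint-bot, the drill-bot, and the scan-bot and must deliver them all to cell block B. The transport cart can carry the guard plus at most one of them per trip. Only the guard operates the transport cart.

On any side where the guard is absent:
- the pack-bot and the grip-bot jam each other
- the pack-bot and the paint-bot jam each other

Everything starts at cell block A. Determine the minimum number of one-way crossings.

Counting alone: the guard can take at most 1 across per trip to cell block B, so moving all 7 needs at least 7 loaded trips out, with a return between consecutive ones — at least 13 crossings.
The safety rule pushes this higher. Following every safe sequence of crossings, the most of the 7 that can be at cell block B as the transport cart arrives there on crossing 13 is 6 — never all 7.
So no plan with fewer than 15 crossings exists, and this one achieves 15:
1. Guard goes to cell block B with the pack-bot.  [cell block A: the cut-bot, the drill-bot, the grip-bot, the paint-bot, the scan-bot, the sort-bot | cell block B: the pack-bot]
2. Guard goes back to cell block A alone.  [cell block A: the cut-bot, the drill-bot, the grip-bot, the paint-bot, the scan-bot, the sort-bot | cell block B: the pack-bot]
3. Guard goes to cell block B with the grip-bot.  [cell block A: the cut-bot, the drill-bot, the paint-bot, the scan-bot, the sort-bot | cell block B: the grip-bot, the pack-bot]
4. Guard goes back to cell block A with the pack-bot.  [cell block A: the cut-bot, the drill-bot, the pack-bot, the paint-bot, the scan-bot, the sort-bot | cell block B: the grip-bot]
5. Guard goes to cell block B with the paint-bot.  [cell block A: the cut-bot, the drill-bot, the pack-bot, the scan-bot, the sort-bot | cell block B: the grip-bot, the paint-bot]
6. Guard goes back to cell block A alone.  [cell block A: the cut-bot, the drill-bot, the pack-bot, the scan-bot, the sort-bot | cell block B: the grip-bot, the paint-bot]
7. Guard goes to cell block B with the sort-bot.  [cell block A: the cut-bot, the drill-bot, the pack-bot, the scan-bot | cell block B: the grip-bot, the paint-bot, the sort-bot]
8. Guard goes back to cell block A alone.  [cell block A: the cut-bot, the drill-bot, the pack-bot, the scan-bot | cell block B: the grip-bot, the paint-bot, the sort-bot]
9. Guard goes to cell block B with the cut-bot.  [cell block A: the drill-bot, the pack-bot, the scan-bot | cell block B: the cut-bot, the grip-bot, the paint-bot, the sort-bot]
10. Guard goes back to cell block A alone.  [cell block A: the drill-bot, the pack-bot, the scan-bot | cell block B: the cut-bot, the grip-bot, the paint-bot, the sort-bot]
11. Guard goes to cell block B with the drill-bot.  [cell block A: the pack-bot, the scan-bot | cell block B: the cut-bot, the drill-bot, the grip-bot, the paint-bot, the sort-bot]
12. Guard goes back to cell block A alone.  [cell block A: the pack-bot, the scan-bot | cell block B: the cut-bot, the drill-bot, the grip-bot, the paint-bot, the sort-bot]
13. Guard goes to cell block B with the scan-bot.  [cell block A: the pack-bot | cell block B: the cut-bot, the drill-bot, the grip-bot, the paint-bot, the scan-bot, the sort-bot]
14. Guard goes back to cell block A alone.  [cell block A: the pack-bot | cell block B: the cut-bot, the drill-bot, the grip-bot, the paint-bot, the scan-bot, the sort-bot]
15. Guard goes to cell block B with the pack-bot.  [cell block A: — | cell block B: the cut-bot, the drill-bot, the grip-bot, the pack-bot, the paint-bot, the scan-bot, the sort-bot]

15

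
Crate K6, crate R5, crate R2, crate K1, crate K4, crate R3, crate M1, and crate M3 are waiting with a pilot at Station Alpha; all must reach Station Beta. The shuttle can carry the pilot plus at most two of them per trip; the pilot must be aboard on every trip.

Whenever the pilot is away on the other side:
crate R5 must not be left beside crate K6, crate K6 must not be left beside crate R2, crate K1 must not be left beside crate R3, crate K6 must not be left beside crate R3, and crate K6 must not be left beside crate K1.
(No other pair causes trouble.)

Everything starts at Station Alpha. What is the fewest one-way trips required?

Counting alone: the pilot can take at most 2 across per trip to Station Beta, so moving all 8 needs at least 4 loaded trips out, with a return between consecutive ones — at least 7 crossings.
The safety rule pushes this higher. Following every safe sequence of crossings, the most of the 8 that can be at Station Beta as the shuttle arrives there on crossings 7, 9, 11 is 5, 6, 7 respectively — never all 8.
So no plan with fewer than 13 crossings exists, and this one achieves 13:
1. Pilot goes to Station Beta with crate K1 and crate K6.
2. Pilot goes back to Station Alpha with crate K6.
3. Pilot goes to Station Beta with crate K6 and crate R5.
4. Pilot goes back to Station Alpha with crate K6.
5. Pilot goes to Station Beta with crate K6 and crate R2.
6. Pilot goes back to Station Alpha with crate K6.
7. Pilot goes to Station Beta with crate K4 and crate K6.
8. Pilot goes back to Station Alpha with crate K6.
9. Pilot goes to Station Beta with crate K6 and crate M1.
10. Pilot goes back to Station Alpha with crate K6.
11. Pilot goes to Station Beta with crate K6 and crate M3.
12. Pilot goes back to Station Alpha with crate K6.
13. Pilot goes to Station Beta with crate K6 and crate R3.

13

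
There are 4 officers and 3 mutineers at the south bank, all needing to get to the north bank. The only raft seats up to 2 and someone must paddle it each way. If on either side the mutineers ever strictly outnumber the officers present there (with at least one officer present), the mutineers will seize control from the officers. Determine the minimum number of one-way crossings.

Counting alone: each trip to the north bank takes at most 2 across and each return brings at least 1 back, so after t trips out (and t−1 returns) at most 2t − (t−1) of the 7 are across; that first reaches 7 at t = 6, so at least 11 crossings are needed.
The plan below uses exactly 11 crossings, so it is optimal:
1. 2 mutineers → the north bank.  (the south bank: 4O 1M; the north bank: 0O 2M)
2. 1 mutineer ← the south bank.  (the south bank: 4O 2M; the north bank: 0O 1M)
3. 2 mutineers → the north bank.  (the south bank: 4O 0M; the north bank: 0O 3M)
4. 1 mutineer ← the south bank.  (the south bank: 4O 1M; the north bank: 0O 2M)
5. 2 officers → the north bank.  (the south bank: 2O 1M; the north bank: 2O 2M)
6. 1 mutineer ← the south bank.  (the south bank: 2O 2M; the north bank: 2O 1M)
7. 1 officer and 1 mutineer → the north bank.  (the south bank: 1O 1M; the north bank: 3O 2M)
8. 1 officer ← the south bank.  (the south bank: 2O 1M; the north bank: 2O 2M)
9. 1 officer and 1 mutineer → the north bank.  (the south bank: 1O 0M; the north bank: 3O 3M)
10. 1 mutineer ← the south bank.  (the south bank: 1O 1M; the north bank: 3O 2M)
11. 1 officer and 1 mutineer → the north bank.  (the south bank: 0O 0M; the north bank: 4O 3M)

11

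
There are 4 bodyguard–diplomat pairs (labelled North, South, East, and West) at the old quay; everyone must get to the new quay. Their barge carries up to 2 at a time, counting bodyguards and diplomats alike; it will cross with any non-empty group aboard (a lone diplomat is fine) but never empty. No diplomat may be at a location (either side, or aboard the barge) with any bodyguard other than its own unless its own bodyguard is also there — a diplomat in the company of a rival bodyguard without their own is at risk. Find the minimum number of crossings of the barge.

Following every safe sequence of crossings from the start, the most of the 8 that can be at the new quay as the barge arrives there on crossings 1, 3, 5 is 2, 3, 4 respectively; the best ever achieved is 4 of 8.
From crossing 7 on, no configuration arises that was not already reachable earlier: only 44 distinct safe configurations (who is on which side, and where the barge is) can ever be reached, none of them has everyone across, and every continuation just revisits them. So no valid plan exists.

impossible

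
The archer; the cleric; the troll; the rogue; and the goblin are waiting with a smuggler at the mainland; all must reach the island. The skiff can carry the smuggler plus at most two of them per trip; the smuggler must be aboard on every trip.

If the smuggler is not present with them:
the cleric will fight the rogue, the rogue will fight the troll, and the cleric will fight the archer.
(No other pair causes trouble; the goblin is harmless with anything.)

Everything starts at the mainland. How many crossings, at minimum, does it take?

5

Counting alone: the smuggler can take at most 2 across per trip to the island, so moving all 5 needs at least 3 loaded trips out, with a return between consecutive ones — at least 5 crossings.
The plan below uses exactly 5 crossings, so it is optimal:
1. Smuggler goes to the island with the archer and the rogue.
2. Smuggler goes back to the mainland alone.
3. Smuggler goes to the island with the goblin.
4. Smuggler goes back to the mainland alone.
5. Smuggler goes to the island with the cleric and the troll.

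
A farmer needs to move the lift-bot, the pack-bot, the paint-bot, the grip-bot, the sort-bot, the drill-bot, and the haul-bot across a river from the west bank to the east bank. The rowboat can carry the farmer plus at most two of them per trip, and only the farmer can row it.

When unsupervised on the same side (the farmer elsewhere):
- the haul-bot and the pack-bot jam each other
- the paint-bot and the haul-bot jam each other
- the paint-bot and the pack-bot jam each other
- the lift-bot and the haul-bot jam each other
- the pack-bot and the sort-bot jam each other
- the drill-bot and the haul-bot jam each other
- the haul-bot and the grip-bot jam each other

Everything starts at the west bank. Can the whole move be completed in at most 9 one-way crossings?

No

Counting alone: the farmer can take at most 2 across per trip to the east bank, so moving all 7 needs at least 4 loaded trips out, with a return between consecutive ones — at least 7 crossings.
The safety rule pushes this higher. Following every safe sequence of crossings, the most of the 7 that can be at the east bank as the rowboat arrives there on crossings 7, 9 is 5, 6 respectively — never all 7.
So the move cannot be finished within 9 crossings. (The shortest complete plan takes 11:)
1. Farmer goes to the east bank with the haul-bot and the pack-bot.  [the west bank: the drill-bot, the grip-bot, the lift-bot, the paint-bot, the sort-bot | the east bank: the haul-bot, the pack-bot]
2. Farmer goes back to the west bank with the pack-bot.  [the west bank: the drill-bot, the grip-bot, the lift-bot, the pack-bot, the paint-bot, the sort-bot | the east bank: the haul-bot]
3. Farmer goes to the east bank with the lift-bot and the pack-bot.  [the west bank: the drill-bot, the grip-bot, the paint-bot, the sort-bot | the east bank: the haul-bot, the lift-bot, the pack-bot]
4. Farmer goes back to the west bank with the haul-bot.  [the west bank: the drill-bot, the grip-bot, the haul-bot, the paint-bot, the sort-bot | the east bank: the lift-bot, the pack-bot]
5. Farmer goes to the east bank with the grip-bot and the haul-bot.  [the west bank: the drill-bot, the paint-bot, the sort-bot | the east bank: the grip-bot, the haul-bot, the lift-bot, the pack-bot]
6. Farmer goes back to the west bank with the haul-bot.  [the west bank: the drill-bot, the haul-bot, the paint-bot, the sort-bot | the east bank: the grip-bot, the lift-bot, the pack-bot]
7. Farmer goes to the east bank with the drill-bot and the paint-bot.  [the west bank: the haul-bot, the sort-bot | the east bank: the drill-bot, the grip-bot, the lift-bot, the pack-bot, the paint-bot]
8. Farmer goes back to the west bank with the pack-bot.  [the west bank: the haul-bot, the pack-bot, the sort-bot | the east bank: the drill-bot, the grip-bot, the lift-bot, the paint-bot]
9. Farmer goes to the east bank with the pack-bot and the sort-bot.  [the west bank: the haul-bot | the east bank: the drill-bot, the grip-bot, the lift-bot, the pack-bot, the paint-bot, the sort-bot]
10. Farmer goes back to the west bank with the pack-bot.  [the west bank: the haul-bot, the pack-bot | the east bank: the drill-bot, the grip-bot, the lift-bot, the paint-bot, the sort-bot]
11. Farmer goes to the east bank with the haul-bot and the pack-bot.  [the west bank: — | the east bank: the drill-bot, the grip-bot, the haul-bot, the lift-bot, the pack-bot, the paint-bot, the sort-bot]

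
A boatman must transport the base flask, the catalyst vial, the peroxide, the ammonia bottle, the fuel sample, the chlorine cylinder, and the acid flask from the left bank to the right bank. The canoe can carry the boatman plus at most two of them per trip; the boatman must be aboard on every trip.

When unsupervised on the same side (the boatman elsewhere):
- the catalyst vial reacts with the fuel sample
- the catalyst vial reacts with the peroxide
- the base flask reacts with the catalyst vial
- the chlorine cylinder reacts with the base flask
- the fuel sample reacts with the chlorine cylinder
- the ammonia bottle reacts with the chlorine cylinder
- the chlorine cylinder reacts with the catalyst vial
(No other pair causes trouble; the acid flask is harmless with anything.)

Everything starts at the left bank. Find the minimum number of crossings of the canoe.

Counting alone: the boatman can take at most 2 across per trip to the right bank, so moving all 7 needs at least 4 loaded trips out, with a return between consecutive ones — at least 7 crossings.
The safety rule pushes this higher. Following every safe sequence of crossings, the most of the 7 that can be at the right bank as the canoe arrives there on crossings 7, 9 is 5, 6 respectively — never all 7.
So no plan with fewer than 11 crossings exists, and this one achieves 11:
1. Boatman goes to the right bank with the catalyst vial and the chlorine cylinder.
2. Boatman goes back to the left bank with the catalyst vial.
3. Boatman goes to the right bank with the catalyst vial and the peroxide.
4. Boatman goes back to the left bank with the catalyst vial.
5. Boatman goes to the right bank with the base flask and the fuel sample.
6. Boatman goes back to the left bank with the chlorine cylinder.
7. Boatman goes to the right bank with the ammonia bottle and the catalyst vial.
8. Boatman goes back to the left bank with the catalyst vial.
9. Boatman goes to the right bank with the acid flask and the catalyst vial.
10. Boatman goes back to the left bank with the catalyst vial.
11. Boatman goes to the right bank with the catalyst vial and the chlorine cylinder.

11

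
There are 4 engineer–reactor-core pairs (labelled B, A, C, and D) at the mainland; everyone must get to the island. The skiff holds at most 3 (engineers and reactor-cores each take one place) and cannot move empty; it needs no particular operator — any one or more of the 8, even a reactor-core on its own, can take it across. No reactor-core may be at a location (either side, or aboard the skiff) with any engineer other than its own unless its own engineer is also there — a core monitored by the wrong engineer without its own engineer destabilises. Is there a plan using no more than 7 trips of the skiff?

No

Counting alone: each trip to the island takes at most 3 across and each return brings at least 1 back, so after t trips out (and t−1 returns) at most 3t − (t−1) of the 8 are across; that first reaches 8 at t = 4, so at least 7 crossings are needed.
The safety rule pushes this higher. Following every safe sequence of crossings, the most of the 8 that can be at the island as the skiff arrives there on crossing 7 is 7 — never all 8.
So the move cannot be finished within 7 crossings. (The shortest complete plan takes 9:)
1. engineer B and reactor-core B cross → the island.
2. engineer B crosses ← the mainland.
3. engineer A, engineer B, and reactor-core A cross → the island.
4. engineer B and reactor-core B cross ← the mainland.
5. engineer B, engineer C, and engineer D cross → the island.
6. reactor-core A crosses ← the mainland.
7. reactor-core A and reactor-core B cross → the island.
8. reactor-core B crosses ← the mainland.
9. reactor-core B, reactor-core C, and reactor-core D cross → the island.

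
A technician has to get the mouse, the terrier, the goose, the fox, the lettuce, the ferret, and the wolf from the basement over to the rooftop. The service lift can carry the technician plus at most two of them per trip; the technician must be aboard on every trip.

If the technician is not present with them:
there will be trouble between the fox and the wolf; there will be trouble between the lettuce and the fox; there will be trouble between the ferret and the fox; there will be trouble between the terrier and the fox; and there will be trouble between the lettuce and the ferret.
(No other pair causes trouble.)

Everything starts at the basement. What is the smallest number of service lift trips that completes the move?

11

Counting alone: the technician can take at most 2 across per trip to the rooftop, so moving all 7 needs at least 4 loaded trips out, with a return between consecutive ones — at least 7 crossings.
The safety rule pushes this higher. Following every safe sequence of crossings, the most of the 7 that can be at the rooftop as the service lift arrives there on crossings 7, 9 is 5, 6 respectively — never all 7.
So no plan with fewer than 11 crossings exists, and this one achieves 11:
1. Technician goes to the rooftop with the fox and the lettuce.  [the basement: the ferret, the goose, the mouse, the terrier, the wolf | the rooftop: the fox, the lettuce]
2. Technician goes back to the basement with the fox.  [the basement: the ferret, the fox, the goose, the mouse, the terrier, the wolf | the rooftop: the lettuce]
3. Technician goes to the rooftop with the fox and the mouse.  [the basement: the ferret, the goose, the terrier, the wolf | the rooftop: the fox, the lettuce, the mouse]
4. Technician goes back to the basement with the fox.  [the basement: the ferret, the fox, the goose, the terrier, the wolf | the rooftop: the lettuce, the mouse]
5. Technician goes to the rooftop with the fox and the terrier.  [the basement: the ferret, the goose, the wolf | the rooftop: the fox, the lettuce, the mouse, the terrier]
6. Technician goes back to the basement with the fox.  [the basement: the ferret, the fox, the goose, the wolf | the rooftop: the lettuce, the mouse, the terrier]
7. Technician goes to the rooftop with the fox and the goose.  [the basement: the ferret, the wolf | the rooftop: the fox, the goose, the lettuce, the mouse, the terrier]
8. Technician goes back to the basement with the fox.  [the basement: the ferret, the fox, the wolf | the rooftop: the goose, the lettuce, the mouse, the terrier]
9. Technician goes to the rooftop with the fox and the wolf.  [the basement: the ferret | the rooftop: the fox, the goose, the lettuce, the mouse, the terrier, the wolf]
10. Technician goes back to the basement with the fox.  [the basement: the ferret, the fox | the rooftop: the goose, the lettuce, the mouse, the terrier, the wolf]
11. Technician goes to the rooftop with the ferret and the fox.  [the basement: — | the rooftop: the ferret, the fox, the goose, the lettuce, the mouse, the terrier, the wolf]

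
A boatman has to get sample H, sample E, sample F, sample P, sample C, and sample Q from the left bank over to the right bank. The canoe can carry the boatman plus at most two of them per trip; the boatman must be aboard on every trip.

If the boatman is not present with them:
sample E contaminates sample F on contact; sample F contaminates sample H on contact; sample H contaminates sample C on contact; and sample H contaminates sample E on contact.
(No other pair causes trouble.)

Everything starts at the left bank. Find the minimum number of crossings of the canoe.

Counting alone: the boatman can take at most 2 across per trip to the right bank, so moving all 6 needs at least 3 loaded trips out, with a return between consecutive ones — at least 5 crossings.
The safety rule pushes this higher. Following every safe sequence of crossings, the most of the 6 that can be at the right bank as the canoe arrives there on crossings 5, 7 is 4, 5 respectively — never all 6.
So no plan with fewer than 9 crossings exists, and this one achieves 9:
1. Boatman goes to the right bank with sample E and sample H.  [the left bank: sample C, sample F, sample P, sample Q | the right bank: sample E, sample H]
2. Boatman goes back to the left bank with sample H.  [the left bank: sample C, sample F, sample H, sample P, sample Q | the right bank: sample E]
3. Boatman goes to the right bank with sample H and sample P.  [the left bank: sample C, sample F, sample Q | the right bank: sample E, sample H, sample P]
4. Boatman goes back to the left bank with sample H.  [the left bank: sample C, sample F, sample H, sample Q | the right bank: sample E, sample P]
5. Boatman goes to the right bank with sample C and sample H.  [the left bank: sample F, sample Q | the right bank: sample C, sample E, sample H, sample P]
6. Boatman goes back to the left bank with sample H.  [the left bank: sample F, sample H, sample Q | the right bank: sample C, sample E, sample P]
7. Boatman goes to the right bank with sample H and sample Q.  [the left bank: sample F | the right bank: sample C, sample E, sample H, sample P, sample Q]
8. Boatman goes back to the left bank with sample H.  [the left bank: sample F, sample H | the right bank: sample C, sample E, sample P, sample Q]
9. Boatman goes to the right bank with sample F and sample H.  [the left bank: — | the right bank: sample C, sample E, sample F, sample H, sample P, sample Q]

9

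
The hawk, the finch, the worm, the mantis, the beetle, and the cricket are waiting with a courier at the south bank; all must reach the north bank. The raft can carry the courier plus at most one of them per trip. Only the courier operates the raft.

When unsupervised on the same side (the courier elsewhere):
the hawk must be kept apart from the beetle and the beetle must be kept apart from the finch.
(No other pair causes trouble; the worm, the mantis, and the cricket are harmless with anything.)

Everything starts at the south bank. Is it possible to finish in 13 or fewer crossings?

Yes

Yes — this plan uses 13 crossings (≤ 13):
1. Courier goes to the north bank with the beetle.  [the south bank: the cricket, the finch, the hawk, the mantis, the worm | the north bank: the beetle]
2. Courier goes back to the south bank alone.  [the south bank: the cricket, the finch, the hawk, the mantis, the worm | the north bank: the beetle]
3. Courier goes to the north bank with the hawk.  [the south bank: the cricket, the finch, the mantis, the worm | the north bank: the beetle, the hawk]
4. Courier goes back to the south bank with the beetle.  [the south bank: the beetle, the cricket, the finch, the mantis, the worm | the north bank: the hawk]
5. Courier goes to the north bank with the finch.  [the south bank: the beetle, the cricket, the mantis, the worm | the north bank: the finch, the hawk]
6. Courier goes back to the south bank alone.  [the south bank: the beetle, the cricket, the mantis, the worm | the north bank: the finch, the hawk]
7. Courier goes to the north bank with the worm.  [the south bank: the beetle, the cricket, the mantis | the north bank: the finch, the hawk, the worm]
8. Courier goes back to the south bank alone.  [the south bank: the beetle, the cricket, the mantis | the north bank: the finch, the hawk, the worm]
9. Courier goes to the north bank with the mantis.  [the south bank: the beetle, the cricket | the north bank: the finch, the hawk, the mantis, the worm]
10. Courier goes back to the south bank alone.  [the south bank: the beetle, the cricket | the north bank: the finch, the hawk, the mantis, the worm]
11. Courier goes to the north bank with the cricket.  [the south bank: the beetle | the north bank: the cricket, the finch, the hawk, the mantis, the worm]
12. Courier goes back to the south bank alone.  [the south bank: the beetle | the north bank: the cricket, the finch, the hawk, the mantis, the worm]
13. Courier goes to the north bank with the beetle.  [the south bank: — | the north bank: the beetle, the cricket, the finch, the hawk, the mantis, the worm]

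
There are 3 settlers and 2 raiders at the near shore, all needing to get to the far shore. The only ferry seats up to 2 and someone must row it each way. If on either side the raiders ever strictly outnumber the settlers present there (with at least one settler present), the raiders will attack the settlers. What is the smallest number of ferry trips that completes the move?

Counting alone: each trip to the far shore takes at most 2 across and each return brings at least 1 back, so after t trips out (and t−1 returns) at most 2t − (t−1) of the 5 are across; that first reaches 5 at t = 4, so at least 7 crossings are needed.
The plan below uses exactly 7 crossings, so it is optimal:
1. 2 raiders → the far shore.  (the near shore: 3S 0R; the far shore: 0S 2R)
2. 1 raider ← the near shore.  (the near shore: 3S 1R; the far shore: 0S 1R)
3. 2 settlers → the far shore.  (the near shore: 1S 1R; the far shore: 2S 1R)
4. 1 settler ← the near shore.  (the near shore: 2S 1R; the far shore: 1S 1R)
5. 1 settler and 1 raider → the far shore.  (the near shore: 1S 0R; the far shore: 2S 2R)
6. 1 raider ← the near shore.  (the near shore: 1S 1R; the far shore: 2S 1R)
7. 1 settler and 1 raider → the far shore.  (the near shore: 0S 0R; the far shore: 3S 2R)

7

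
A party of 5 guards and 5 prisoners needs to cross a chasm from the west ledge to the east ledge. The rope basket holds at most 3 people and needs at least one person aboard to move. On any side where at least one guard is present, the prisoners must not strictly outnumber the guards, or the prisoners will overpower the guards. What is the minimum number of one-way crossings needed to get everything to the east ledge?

Counting alone: each trip to the east ledge takes at most 3 across and each return brings at least 1 back, so after t trips out (and t−1 returns) at most 3t − (t−1) of the 10 are across; that first reaches 10 at t = 5, so at least 9 crossings are needed.
The safety rule pushes this higher. Following every safe sequence of crossings, the most of the 10 that can be at the east ledge as the rope basket arrives there on crossing 9 is 9 — never all 10.
So no plan with fewer than 11 crossings exists, and this one achieves 11:
1. 2 prisoners → the east ledge.  (the west ledge: 5G 3P; the east ledge: 0G 2P)
2. 1 prisoner ← the west ledge.  (the west ledge: 5G 4P; the east ledge: 0G 1P)
3. 3 prisoners → the east ledge.  (the west ledge: 5G 1P; the east ledge: 0G 4P)
4. 1 prisoner ← the west ledge.  (the west ledge: 5G 2P; the east ledge: 0G 3P)
5. 3 guards → the east ledge.  (the west ledge: 2G 2P; the east ledge: 3G 3P)
6. 1 guard and 1 prisoner ← the west ledge.  (the west ledge: 3G 3P; the east ledge: 2G 2P)
7. 3 guards → the east ledge.  (the west ledge: 0G 3P; the east ledge: 5G 2P)
8. 1 prisoner ← the west ledge.  (the west ledge: 0G 4P; the east ledge: 5G 1P)
9. 2 prisoners → the east ledge.  (the west ledge: 0G 2P; the east ledge: 5G 3P)
10. 1 prisoner ← the west ledge.  (the west ledge: 0G 3P; the east ledge: 5G 2P)
11. 3 prisoners → the east ledge.  (the west ledge: 0G 0P; the east ledge: 5G 5P)

11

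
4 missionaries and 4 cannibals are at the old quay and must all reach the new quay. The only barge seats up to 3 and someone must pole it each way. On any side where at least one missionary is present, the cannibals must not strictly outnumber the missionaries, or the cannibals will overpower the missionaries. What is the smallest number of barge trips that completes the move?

Counting alone: each trip to the new quay takes at most 3 across and each return brings at least 1 back, so after t trips out (and t−1 returns) at most 3t − (t−1) of the 8 are across; that first reaches 8 at t = 4, so at least 7 crossings are needed.
The safety rule pushes this higher. Following every safe sequence of crossings, the most of the 8 that can be at the new quay as the barge arrives there on crossing 7 is 7 — never all 8.
So no plan with fewer than 9 crossings exists, and this one achieves 9:
1. 2 cannibals → the new quay.  (the old quay: 4M 2C; the new quay: 0M 2C)
2. 1 cannibal ← the old quay.  (the old quay: 4M 3C; the new quay: 0M 1C)
3. 3 cannibals → the new quay.  (the old quay: 4M 0C; the new quay: 0M 4C)
4. 1 cannibal ← the old quay.  (the old quay: 4M 1C; the new quay: 0M 3C)
5. 3 missionaries → the new quay.  (the old quay: 1M 1C; the new quay: 3M 3C)
6. 1 missionary and 1 cannibal ← the old quay.  (the old quay: 2M 2C; the new quay: 2M 2C)
7. 2 missionaries → the new quay.  (the old quay: 0M 2C; the new quay: 4M 2C)
8. 1 cannibal ← the old quay.  (the old quay: 0M 3C; the new quay: 4M 1C)
9. 3 cannibals → the new quay.  (the old quay: 0M 0C; the new quay: 4M 4C)

9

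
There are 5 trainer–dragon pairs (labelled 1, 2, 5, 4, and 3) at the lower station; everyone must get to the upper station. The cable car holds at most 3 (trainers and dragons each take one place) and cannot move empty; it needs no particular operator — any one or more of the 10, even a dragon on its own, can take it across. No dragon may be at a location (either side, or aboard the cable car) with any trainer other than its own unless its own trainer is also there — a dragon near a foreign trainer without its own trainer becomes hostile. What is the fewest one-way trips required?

Counting alone: each trip to the upper station takes at most 3 across and each return brings at least 1 back, so after t trips out (and t−1 returns) at most 3t − (t−1) of the 10 are across; that first reaches 10 at t = 5, so at least 9 crossings are needed.
The safety rule pushes this higher. Following every safe sequence of crossings, the most of the 10 that can be at the upper station as the cable car arrives there on crossing 9 is 9 — never all 10.
So no plan with fewer than 11 crossings exists, and this one achieves 11:
1. dragon 1 and trainer 1 cross → the upper station.
2. trainer 1 crosses ← the lower station.
3. dragon 2, dragon 4, and dragon 5 cross → the upper station.
4. dragon 1 crosses ← the lower station.
5. trainer 2, trainer 4, and trainer 5 cross → the upper station.
6. dragon 2 and trainer 2 cross ← the lower station.
7. trainer 1, trainer 2, and trainer 3 cross → the upper station.
8. dragon 5 crosses ← the lower station.
9. dragon 1 and dragon 2 cross → the upper station.
10. dragon 1 crosses ← the lower station.
11. dragon 1, dragon 3, and dragon 5 cross → the upper station.

11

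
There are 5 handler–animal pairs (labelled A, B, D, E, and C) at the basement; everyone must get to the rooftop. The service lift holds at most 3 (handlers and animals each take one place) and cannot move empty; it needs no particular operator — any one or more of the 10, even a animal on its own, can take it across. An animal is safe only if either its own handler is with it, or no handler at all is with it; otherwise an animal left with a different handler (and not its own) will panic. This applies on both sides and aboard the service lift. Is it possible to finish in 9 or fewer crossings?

No

Counting alone: each trip to the rooftop takes at most 3 across and each return brings at least 1 back, so after t trips out (and t−1 returns) at most 3t − (t−1) of the 10 are across; that first reaches 10 at t = 5, so at least 9 crossings are needed.
The safety rule pushes this higher. Following every safe sequence of crossings, the most of the 10 that can be at the rooftop as the service lift arrives there on crossing 9 is 9 — never all 10.
So the move cannot be finished within 9 crossings. (The shortest complete plan takes 11:)
1. animal A and handler A cross → the rooftop.
2. handler A crosses ← the basement.
3. animal B, animal D, and animal E cross → the rooftop.
4. animal A crosses ← the basement.
5. handler B, handler D, and handler E cross → the rooftop.
6. animal B and handler B cross ← the basement.
7. handler A, handler B, and handler C cross → the rooftop.
8. animal D crosses ← the basement.
9. animal A and animal B cross → the rooftop.
10. animal A crosses ← the basement.
11. animal A, animal C, and animal D cross → the rooftop.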